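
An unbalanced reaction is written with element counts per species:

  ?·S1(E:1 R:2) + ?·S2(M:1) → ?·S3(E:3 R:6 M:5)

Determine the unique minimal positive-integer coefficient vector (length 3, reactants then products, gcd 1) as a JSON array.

Coefficients: [3, 5, 1]

E: 3·1+5·0 = 3 | 1·3 = 3
R: 3·2+5·0 = 6 | 1·6 = 6
M: 3·0+5·1 = 5 | 1·5 = 5
gcd(3,5,1) = 1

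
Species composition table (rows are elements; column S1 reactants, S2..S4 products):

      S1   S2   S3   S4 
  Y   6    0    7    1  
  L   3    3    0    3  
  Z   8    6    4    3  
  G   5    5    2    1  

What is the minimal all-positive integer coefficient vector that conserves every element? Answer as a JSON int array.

Coefficients: [5, 3, 4, 2]

Y: 5·6 = 30 | 3·0+4·7+2·1 = 30
L: 5·3 = 15 | 3·3+4·0+2·3 = 15
Z: 5·8 = 40 | 3·6+4·4+2·3 = 40
G: 5·5 = 25 | 3·5+4·2+2·1 = 25
gcd(5,3,4,2) = 1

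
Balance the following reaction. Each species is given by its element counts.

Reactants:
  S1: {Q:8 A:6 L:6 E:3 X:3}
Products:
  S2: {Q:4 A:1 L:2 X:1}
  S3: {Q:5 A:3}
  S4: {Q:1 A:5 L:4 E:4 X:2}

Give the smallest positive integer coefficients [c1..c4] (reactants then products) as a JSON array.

Q: 4·8 = 32 | 6·4+1·5+3·1 = 32
A: 4·6 = 24 | 6·1+1·3+3·5 = 24
L: 4·6 = 24 | 6·2+1·0+3·4 = 24
E: 4·3 = 12 | 6·0+1·0+3·4 = 12
X: 4·3 = 12 | 6·1+1·0+3·2 = 12
gcd(4,6,1,3) = 1

Coefficients: [4, 6, 1, 3]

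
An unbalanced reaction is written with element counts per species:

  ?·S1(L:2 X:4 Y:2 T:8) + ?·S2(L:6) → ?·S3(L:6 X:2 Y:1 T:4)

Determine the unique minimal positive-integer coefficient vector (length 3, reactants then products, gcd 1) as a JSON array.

L: 3·2+5·6 = 36 | 6·6 = 36
X: 3·4+5·0 = 12 | 6·2 = 12
Y: 3·2+5·0 = 6 | 6·1 = 6
T: 3·8+5·0 = 24 | 6·4 = 24
gcd(3,5,6) = 1

Coefficients: [3, 5, 6]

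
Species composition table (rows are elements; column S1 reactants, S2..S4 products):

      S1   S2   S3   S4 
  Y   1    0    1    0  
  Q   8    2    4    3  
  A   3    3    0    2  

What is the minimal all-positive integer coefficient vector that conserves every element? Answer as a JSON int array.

Coefficients: [5, 1, 5, 6]

Y: 5·1 = 5 | 1·0+5·1+6·0 = 5
Q: 5·8 = 40 | 1·2+5·4+6·3 = 40
A: 5·3 = 15 | 1·3+5·0+6·2 = 15
gcd(5,1,5,6) = 1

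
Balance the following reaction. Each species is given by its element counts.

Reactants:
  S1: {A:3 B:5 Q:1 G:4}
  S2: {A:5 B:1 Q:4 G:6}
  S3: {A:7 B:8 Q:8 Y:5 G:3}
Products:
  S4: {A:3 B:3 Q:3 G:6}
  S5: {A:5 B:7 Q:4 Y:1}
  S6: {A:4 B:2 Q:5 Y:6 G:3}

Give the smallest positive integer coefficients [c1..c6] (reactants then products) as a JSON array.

A: 3·3+2·5+6·7 = 61 | 5·3+6·5+4·4 = 61
B: 3·5+2·1+6·8 = 65 | 5·3+6·7+4·2 = 65
Q: 3·1+2·4+6·8 = 59 | 5·3+6·4+4·5 = 59
Y: 3·0+2·0+6·5 = 30 | 5·0+6·1+4·6 = 30
G: 3·4+2·6+6·3 = 42 | 5·6+6·0+4·3 = 42
gcd(3,2,6,5,6,4) = 1

Coefficients: [3, 2, 6, 5, 6, 4]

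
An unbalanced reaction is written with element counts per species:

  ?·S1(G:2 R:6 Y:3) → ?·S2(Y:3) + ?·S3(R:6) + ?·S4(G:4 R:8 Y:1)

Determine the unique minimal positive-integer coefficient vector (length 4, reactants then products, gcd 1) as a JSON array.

Coefficients: [6, 5, 2, 3]

G: 6·2 = 12 | 5·0+2·0+3·4 = 12
R: 6·6 = 36 | 5·0+2·6+3·8 = 36
Y: 6·3 = 18 | 5·3+2·0+3·1 = 18
gcd(6,5,2,3) = 1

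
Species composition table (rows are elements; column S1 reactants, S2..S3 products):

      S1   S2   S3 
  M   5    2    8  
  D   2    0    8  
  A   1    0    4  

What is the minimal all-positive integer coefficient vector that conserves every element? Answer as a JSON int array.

Coefficients: [4, 6, 1]

M: 4·5 = 20 | 6·2+1·8 = 20
D: 4·2 = 8 | 6·0+1·8 = 8
A: 4·1 = 4 | 6·0+1·4 = 4
gcd(4,6,1) = 1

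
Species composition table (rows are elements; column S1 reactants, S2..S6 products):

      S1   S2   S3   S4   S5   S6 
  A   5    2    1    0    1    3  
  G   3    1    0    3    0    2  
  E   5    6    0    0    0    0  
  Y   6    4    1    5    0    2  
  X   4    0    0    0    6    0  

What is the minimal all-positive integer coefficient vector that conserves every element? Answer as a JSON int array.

A: 6·5 = 30 | 5·2+1·1+1·0+4·1+5·3 = 30
G: 6·3 = 18 | 5·1+1·0+1·3+4·0+5·2 = 18
E: 6·5 = 30 | 5·6+1·0+1·0+4·0+5·0 = 30
Y: 6·6 = 36 | 5·4+1·1+1·5+4·0+5·2 = 36
X: 6·4 = 24 | 5·0+1·0+1·0+4·6+5·0 = 24
gcd(6,5,1,1,4,5) = 1

Coefficients: [6, 5, 1, 1, 4, 5]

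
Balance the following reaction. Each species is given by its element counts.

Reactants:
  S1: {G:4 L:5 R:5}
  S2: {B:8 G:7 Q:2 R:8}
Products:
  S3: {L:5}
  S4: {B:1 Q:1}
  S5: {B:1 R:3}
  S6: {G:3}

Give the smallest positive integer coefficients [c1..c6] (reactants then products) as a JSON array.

Coefficients: [2, 1, 2, 2, 6, 5]

B: 2·0+1·8 = 8 | 2·0+2·1+6·1+5·0 = 8
G: 2·4+1·7 = 15 | 2·0+2·0+6·0+5·3 = 15
L: 2·5+1·0 = 10 | 2·5+2·0+6·0+5·0 = 10
Q: 2·0+1·2 = 2 | 2·0+2·1+6·0+5·0 = 2
R: 2·5+1·8 = 18 | 2·0+2·0+6·3+5·0 = 18
gcd(2,1,2,2,6,5) = 1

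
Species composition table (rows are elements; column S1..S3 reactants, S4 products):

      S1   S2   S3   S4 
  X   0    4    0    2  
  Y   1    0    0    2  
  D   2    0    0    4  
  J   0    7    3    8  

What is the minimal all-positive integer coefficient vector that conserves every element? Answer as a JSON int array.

X: 4·0+1·4+3·0 = 4 | 2·2 = 4
Y: 4·1+1·0+3·0 = 4 | 2·2 = 4
D: 4·2+1·0+3·0 = 8 | 2·4 = 8
J: 4·0+1·7+3·3 = 16 | 2·8 = 16
gcd(4,1,3,2) = 1

Coefficients: [4, 1, 3, 2]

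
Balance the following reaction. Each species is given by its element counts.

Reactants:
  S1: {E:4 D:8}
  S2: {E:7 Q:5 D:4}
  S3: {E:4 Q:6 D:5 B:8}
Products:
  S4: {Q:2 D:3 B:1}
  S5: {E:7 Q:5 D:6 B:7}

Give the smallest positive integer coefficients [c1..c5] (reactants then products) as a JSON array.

E: 2·4+1·7+5·4 = 35 | 5·0+5·7 = 35
Q: 2·0+1·5+5·6 = 35 | 5·2+5·5 = 35
D: 2·8+1·4+5·5 = 45 | 5·3+5·6 = 45
B: 2·0+1·0+5·8 = 40 | 5·1+5·7 = 40
gcd(2,1,5,5,5) = 1

Coefficients: [2, 1, 5, 5, 5]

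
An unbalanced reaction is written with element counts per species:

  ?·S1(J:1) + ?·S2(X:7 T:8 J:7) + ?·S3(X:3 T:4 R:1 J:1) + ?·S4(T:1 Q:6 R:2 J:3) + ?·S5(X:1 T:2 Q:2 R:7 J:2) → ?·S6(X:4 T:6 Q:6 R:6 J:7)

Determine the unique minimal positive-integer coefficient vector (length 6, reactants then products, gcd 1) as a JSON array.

Coefficients: [2, 2, 1, 4, 3, 5]

X: 2·0+2·7+1·3+4·0+3·1 = 20 | 5·4 = 20
T: 2·0+2·8+1·4+4·1+3·2 = 30 | 5·6 = 30
Q: 2·0+2·0+1·0+4·6+3·2 = 30 | 5·6 = 30
R: 2·0+2·0+1·1+4·2+3·7 = 30 | 5·6 = 30
J: 2·1+2·7+1·1+4·3+3·2 = 35 | 5·7 = 35
gcd(2,2,1,4,3,5) = 1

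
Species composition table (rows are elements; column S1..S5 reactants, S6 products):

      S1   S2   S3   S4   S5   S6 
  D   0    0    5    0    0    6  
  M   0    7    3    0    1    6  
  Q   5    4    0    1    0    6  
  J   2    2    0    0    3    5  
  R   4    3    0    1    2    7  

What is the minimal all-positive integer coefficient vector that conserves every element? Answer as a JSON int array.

D: 4·0+1·0+6·5+6·0+5·0 = 30 | 5·6 = 30
M: 4·0+1·7+6·3+6·0+5·1 = 30 | 5·6 = 30
Q: 4·5+1·4+6·0+6·1+5·0 = 30 | 5·6 = 30
J: 4·2+1·2+6·0+6·0+5·3 = 25 | 5·5 = 25
R: 4·4+1·3+6·0+6·1+5·2 = 35 | 5·7 = 35
gcd(4,1,6,6,5,5) = 1

Coefficients: [4, 1, 6, 6, 5, 5]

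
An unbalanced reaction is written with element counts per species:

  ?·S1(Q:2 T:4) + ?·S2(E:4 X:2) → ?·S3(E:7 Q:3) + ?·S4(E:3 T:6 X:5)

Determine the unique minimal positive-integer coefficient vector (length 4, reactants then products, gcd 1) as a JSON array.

Coefficients: [3, 5, 2, 2]

E: 3·0+5·4 = 20 | 2·7+2·3 = 20
Q: 3·2+5·0 = 6 | 2·3+2·0 = 6
T: 3·4+5·0 = 12 | 2·0+2·6 = 12
X: 3·0+5·2 = 10 | 2·0+2·5 = 10
gcd(3,5,2,2) = 1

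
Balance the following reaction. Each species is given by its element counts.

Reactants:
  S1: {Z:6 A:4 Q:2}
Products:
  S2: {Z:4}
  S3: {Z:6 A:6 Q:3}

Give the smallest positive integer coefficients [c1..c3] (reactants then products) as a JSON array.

Coefficients: [6, 3, 4]

Z: 6·6 = 36 | 3·4+4·6 = 36
A: 6·4 = 24 | 3·0+4·6 = 24
Q: 6·2 = 12 | 3·0+4·3 = 12
gcd(6,3,4) = 1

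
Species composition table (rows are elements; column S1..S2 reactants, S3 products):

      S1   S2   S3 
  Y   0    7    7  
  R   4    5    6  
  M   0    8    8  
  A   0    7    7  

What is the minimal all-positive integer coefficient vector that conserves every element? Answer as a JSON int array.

Coefficients: [1, 4, 4]

Y: 1·0+4·7 = 28 | 4·7 = 28
R: 1·4+4·5 = 24 | 4·6 = 24
M: 1·0+4·8 = 32 | 4·8 = 32
A: 1·0+4·7 = 28 | 4·7 = 28
gcd(1,4,4) = 1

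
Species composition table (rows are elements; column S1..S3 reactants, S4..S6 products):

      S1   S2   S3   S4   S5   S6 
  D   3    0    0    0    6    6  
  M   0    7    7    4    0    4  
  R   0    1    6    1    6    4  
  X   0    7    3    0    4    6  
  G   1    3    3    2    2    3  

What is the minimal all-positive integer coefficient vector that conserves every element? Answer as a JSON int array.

D: 6·3+1·0+3·0 = 18 | 5·0+1·6+2·6 = 18
M: 6·0+1·7+3·7 = 28 | 5·4+1·0+2·4 = 28
R: 6·0+1·1+3·6 = 19 | 5·1+1·6+2·4 = 19
X: 6·0+1·7+3·3 = 16 | 5·0+1·4+2·6 = 16
G: 6·1+1·3+3·3 = 18 | 5·2+1·2+2·3 = 18
gcd(6,1,3,5,1,2) = 1

Coefficients: [6, 1, 3, 5, 1, 2]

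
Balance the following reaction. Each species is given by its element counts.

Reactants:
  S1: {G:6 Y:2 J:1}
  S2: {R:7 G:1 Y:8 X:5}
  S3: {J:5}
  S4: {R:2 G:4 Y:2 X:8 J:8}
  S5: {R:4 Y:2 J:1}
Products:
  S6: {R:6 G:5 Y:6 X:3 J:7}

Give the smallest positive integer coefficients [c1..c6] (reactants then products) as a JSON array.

Coefficients: [4, 2, 5, 1, 5, 6]

R: 4·0+2·7+5·0+1·2+5·4 = 36 | 6·6 = 36
G: 4·6+2·1+5·0+1·4+5·0 = 30 | 6·5 = 30
Y: 4·2+2·8+5·0+1·2+5·2 = 36 | 6·6 = 36
X: 4·0+2·5+5·0+1·8+5·0 = 18 | 6·3 = 18
J: 4·1+2·0+5·5+1·8+5·1 = 42 | 6·7 = 42
gcd(4,2,5,1,5,6) = 1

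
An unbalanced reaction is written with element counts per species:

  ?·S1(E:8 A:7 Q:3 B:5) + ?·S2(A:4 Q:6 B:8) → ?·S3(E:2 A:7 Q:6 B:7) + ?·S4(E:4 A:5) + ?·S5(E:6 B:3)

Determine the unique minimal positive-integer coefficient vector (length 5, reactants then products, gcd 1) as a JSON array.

E: 4·8+3·0 = 32 | 5·2+1·4+3·6 = 32
A: 4·7+3·4 = 40 | 5·7+1·5+3·0 = 40
Q: 4·3+3·6 = 30 | 5·6+1·0+3·0 = 30
B: 4·5+3·8 = 44 | 5·7+1·0+3·3 = 44
gcd(4,3,5,1,3) = 1

Coefficients: [4, 3, 5, 1, 3]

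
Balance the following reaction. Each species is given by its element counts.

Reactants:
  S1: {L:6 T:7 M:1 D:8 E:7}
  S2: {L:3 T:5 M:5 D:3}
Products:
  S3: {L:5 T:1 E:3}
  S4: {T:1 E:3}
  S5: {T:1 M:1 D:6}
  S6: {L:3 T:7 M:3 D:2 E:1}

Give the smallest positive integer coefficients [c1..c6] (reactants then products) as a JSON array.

L: 3·6+2·3 = 24 | 3·5+3·0+4·0+3·3 = 24
T: 3·7+2·5 = 31 | 3·1+3·1+4·1+3·7 = 31
M: 3·1+2·5 = 13 | 3·0+3·0+4·1+3·3 = 13
D: 3·8+2·3 = 30 | 3·0+3·0+4·6+3·2 = 30
E: 3·7+2·0 = 21 | 3·3+3·3+4·0+3·1 = 21
gcd(3,2,3,3,4,3) = 1

Coefficients: [3, 2, 3, 3, 4, 3]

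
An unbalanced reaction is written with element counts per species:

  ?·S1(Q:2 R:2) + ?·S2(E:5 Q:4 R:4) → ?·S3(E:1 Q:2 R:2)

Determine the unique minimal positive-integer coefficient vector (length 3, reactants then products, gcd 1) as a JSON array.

Coefficients: [3, 1, 5]

E: 3·0+1·5 = 5 | 5·1 = 5
Q: 3·2+1·4 = 10 | 5·2 = 10
R: 3·2+1·4 = 10 | 5·2 = 10
gcd(3,1,5) = 1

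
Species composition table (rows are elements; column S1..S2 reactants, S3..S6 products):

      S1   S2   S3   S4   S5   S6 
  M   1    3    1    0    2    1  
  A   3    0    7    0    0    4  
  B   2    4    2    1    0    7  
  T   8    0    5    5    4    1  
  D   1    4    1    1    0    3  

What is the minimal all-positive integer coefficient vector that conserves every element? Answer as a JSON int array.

Coefficients: [6, 1, 2, 5, 3, 1]

M: 6·1+1·3 = 9 | 2·1+5·0+3·2+1·1 = 9
A: 6·3+1·0 = 18 | 2·7+5·0+3·0+1·4 = 18
B: 6·2+1·4 = 16 | 2·2+5·1+3·0+1·7 = 16
T: 6·8+1·0 = 48 | 2·5+5·5+3·4+1·1 = 48
D: 6·1+1·4 = 10 | 2·1+5·1+3·0+1·3 = 10
gcd(6,1,2,5,3,1) = 1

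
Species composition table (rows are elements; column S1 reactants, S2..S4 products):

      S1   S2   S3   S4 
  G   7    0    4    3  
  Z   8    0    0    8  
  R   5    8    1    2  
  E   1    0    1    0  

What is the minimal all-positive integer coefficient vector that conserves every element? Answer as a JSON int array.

G: 4·7 = 28 | 1·0+4·4+4·3 = 28
Z: 4·8 = 32 | 1·0+4·0+4·8 = 32
R: 4·5 = 20 | 1·8+4·1+4·2 = 20
E: 4·1 = 4 | 1·0+4·1+4·0 = 4
gcd(4,1,4,4) = 1

Coefficients: [4, 1, 4, 4]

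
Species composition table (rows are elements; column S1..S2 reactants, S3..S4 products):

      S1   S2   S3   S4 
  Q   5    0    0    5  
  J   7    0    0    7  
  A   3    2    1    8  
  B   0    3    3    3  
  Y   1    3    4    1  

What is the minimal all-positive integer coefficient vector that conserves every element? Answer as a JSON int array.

Q: 1·5+4·0 = 5 | 3·0+1·5 = 5
J: 1·7+4·0 = 7 | 3·0+1·7 = 7
A: 1·3+4·2 = 11 | 3·1+1·8 = 11
B: 1·0+4·3 = 12 | 3·3+1·3 = 12
Y: 1·1+4·3 = 13 | 3·4+1·1 = 13
gcd(1,4,3,1) = 1

Coefficients: [1, 4, 3, 1]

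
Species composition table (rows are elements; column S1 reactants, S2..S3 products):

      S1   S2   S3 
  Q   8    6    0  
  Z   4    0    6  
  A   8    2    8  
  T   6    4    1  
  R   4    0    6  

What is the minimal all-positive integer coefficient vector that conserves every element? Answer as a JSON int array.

Q: 3·8 = 24 | 4·6+2·0 = 24
Z: 3·4 = 12 | 4·0+2·6 = 12
A: 3·8 = 24 | 4·2+2·8 = 24
T: 3·6 = 18 | 4·4+2·1 = 18
R: 3·4 = 12 | 4·0+2·6 = 12
gcd(3,4,2) = 1

Coefficients: [3, 4, 2]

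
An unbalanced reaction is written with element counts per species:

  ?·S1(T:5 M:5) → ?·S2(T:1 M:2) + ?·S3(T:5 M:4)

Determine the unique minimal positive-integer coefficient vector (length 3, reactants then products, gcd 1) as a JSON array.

T: 6·5 = 30 | 5·1+5·5 = 30
M: 6·5 = 30 | 5·2+5·4 = 30
gcd(6,5,5) = 1

Coefficients: [6, 5, 5]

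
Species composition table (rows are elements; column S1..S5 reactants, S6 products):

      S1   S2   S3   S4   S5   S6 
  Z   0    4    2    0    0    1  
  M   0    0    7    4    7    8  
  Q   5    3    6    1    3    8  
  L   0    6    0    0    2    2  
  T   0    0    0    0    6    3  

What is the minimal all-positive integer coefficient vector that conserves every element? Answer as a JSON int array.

Z: 5·0+1·4+1·2+5·0+3·0 = 6 | 6·1 = 6
M: 5·0+1·0+1·7+5·4+3·7 = 48 | 6·8 = 48
Q: 5·5+1·3+1·6+5·1+3·3 = 48 | 6·8 = 48
L: 5·0+1·6+1·0+5·0+3·2 = 12 | 6·2 = 12
T: 5·0+1·0+1·0+5·0+3·6 = 18 | 6·3 = 18
gcd(5,1,1,5,3,6) = 1

Coefficients: [5, 1, 1, 5, 3, 6]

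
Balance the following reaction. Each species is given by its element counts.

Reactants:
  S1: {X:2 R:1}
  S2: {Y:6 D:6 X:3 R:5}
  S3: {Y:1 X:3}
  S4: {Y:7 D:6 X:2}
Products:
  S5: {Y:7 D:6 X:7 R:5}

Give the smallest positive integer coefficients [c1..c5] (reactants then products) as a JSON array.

Coefficients: [5, 5, 5, 1, 6]

Y: 5·0+5·6+5·1+1·7 = 42 | 6·7 = 42
D: 5·0+5·6+5·0+1·6 = 36 | 6·6 = 36
X: 5·2+5·3+5·3+1·2 = 42 | 6·7 = 42
R: 5·1+5·5+5·0+1·0 = 30 | 6·5 = 30
gcd(5,5,5,1,6) = 1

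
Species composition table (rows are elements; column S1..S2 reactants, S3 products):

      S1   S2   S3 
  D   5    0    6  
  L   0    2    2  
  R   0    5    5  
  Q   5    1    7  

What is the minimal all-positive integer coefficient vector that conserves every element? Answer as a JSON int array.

Coefficients: [6, 5, 5]

D: 6·5+5·0 = 30 | 5·6 = 30
L: 6·0+5·2 = 10 | 5·2 = 10
R: 6·0+5·5 = 25 | 5·5 = 25
Q: 6·5+5·1 = 35 | 5·7 = 35
gcd(6,5,5) = 1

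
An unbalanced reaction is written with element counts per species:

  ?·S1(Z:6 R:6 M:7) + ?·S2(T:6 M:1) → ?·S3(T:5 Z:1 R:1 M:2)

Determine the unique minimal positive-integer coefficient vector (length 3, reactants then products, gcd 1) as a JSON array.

Coefficients: [1, 5, 6]

T: 1·0+5·6 = 30 | 6·5 = 30
Z: 1·6+5·0 = 6 | 6·1 = 6
R: 1·6+5·0 = 6 | 6·1 = 6
M: 1·7+5·1 = 12 | 6·2 = 12
gcd(1,5,6) = 1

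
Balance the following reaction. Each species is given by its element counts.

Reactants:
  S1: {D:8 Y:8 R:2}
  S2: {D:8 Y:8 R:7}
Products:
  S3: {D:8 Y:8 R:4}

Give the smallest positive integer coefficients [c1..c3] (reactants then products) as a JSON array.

D: 3·8+2·8 = 40 | 5·8 = 40
Y: 3·8+2·8 = 40 | 5·8 = 40
R: 3·2+2·7 = 20 | 5·4 = 20
gcd(3,2,5) = 1

Coefficients: [3, 2, 5]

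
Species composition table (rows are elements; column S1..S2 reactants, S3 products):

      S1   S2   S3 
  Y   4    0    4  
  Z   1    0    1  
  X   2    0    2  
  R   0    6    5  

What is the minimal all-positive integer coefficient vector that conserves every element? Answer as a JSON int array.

Coefficients: [6, 5, 6]

Y: 6·4+5·0 = 24 | 6·4 = 24
Z: 6·1+5·0 = 6 | 6·1 = 6
X: 6·2+5·0 = 12 | 6·2 = 12
R: 6·0+5·6 = 30 | 6·5 = 30
gcd(6,5,6) = 1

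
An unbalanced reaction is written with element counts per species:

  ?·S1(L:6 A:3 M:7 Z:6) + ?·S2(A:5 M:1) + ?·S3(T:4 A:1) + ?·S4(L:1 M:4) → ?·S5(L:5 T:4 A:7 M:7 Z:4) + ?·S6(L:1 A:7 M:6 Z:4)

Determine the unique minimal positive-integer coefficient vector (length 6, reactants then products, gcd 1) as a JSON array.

L: 4·6+5·0+5·0+2·1 = 26 | 5·5+1·1 = 26
T: 4·0+5·0+5·4+2·0 = 20 | 5·4+1·0 = 20
A: 4·3+5·5+5·1+2·0 = 42 | 5·7+1·7 = 42
M: 4·7+5·1+5·0+2·4 = 41 | 5·7+1·6 = 41
Z: 4·6+5·0+5·0+2·0 = 24 | 5·4+1·4 = 24
gcd(4,5,5,2,5,1) = 1

Coefficients: [4, 5, 5, 2, 5, 1]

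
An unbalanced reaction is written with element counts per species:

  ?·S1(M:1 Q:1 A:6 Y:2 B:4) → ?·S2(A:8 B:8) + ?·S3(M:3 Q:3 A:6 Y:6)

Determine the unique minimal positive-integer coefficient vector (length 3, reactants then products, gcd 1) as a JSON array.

Coefficients: [6, 3, 2]

M: 6·1 = 6 | 3·0+2·3 = 6
Q: 6·1 = 6 | 3·0+2·3 = 6
A: 6·6 = 36 | 3·8+2·6 = 36
Y: 6·2 = 12 | 3·0+2·6 = 12
B: 6·4 = 24 | 3·8+2·0 = 24
gcd(6,3,2) = 1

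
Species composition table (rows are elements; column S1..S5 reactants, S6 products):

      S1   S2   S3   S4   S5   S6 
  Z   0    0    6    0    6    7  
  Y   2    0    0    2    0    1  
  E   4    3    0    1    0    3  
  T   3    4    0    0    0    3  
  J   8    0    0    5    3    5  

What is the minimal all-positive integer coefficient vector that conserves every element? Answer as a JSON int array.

Z: 2·0+3·0+4·6+1·0+3·6 = 42 | 6·7 = 42
Y: 2·2+3·0+4·0+1·2+3·0 = 6 | 6·1 = 6
E: 2·4+3·3+4·0+1·1+3·0 = 18 | 6·3 = 18
T: 2·3+3·4+4·0+1·0+3·0 = 18 | 6·3 = 18
J: 2·8+3·0+4·0+1·5+3·3 = 30 | 6·5 = 30
gcd(2,3,4,1,3,6) = 1

Coefficients: [2, 3, 4, 1, 3, 6]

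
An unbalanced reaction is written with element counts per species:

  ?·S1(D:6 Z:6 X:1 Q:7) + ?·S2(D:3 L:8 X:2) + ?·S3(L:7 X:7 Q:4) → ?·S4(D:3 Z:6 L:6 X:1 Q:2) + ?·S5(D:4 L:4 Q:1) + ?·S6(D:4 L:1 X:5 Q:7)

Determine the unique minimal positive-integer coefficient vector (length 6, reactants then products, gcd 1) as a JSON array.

D: 4·6+4·3+1·0 = 36 | 4·3+3·4+3·4 = 36
Z: 4·6+4·0+1·0 = 24 | 4·6+3·0+3·0 = 24
L: 4·0+4·8+1·7 = 39 | 4·6+3·4+3·1 = 39
X: 4·1+4·2+1·7 = 19 | 4·1+3·0+3·5 = 19
Q: 4·7+4·0+1·4 = 32 | 4·2+3·1+3·7 = 32
gcd(4,4,1,4,3,3) = 1

Coefficients: [4, 4, 1, 4, 3, 3]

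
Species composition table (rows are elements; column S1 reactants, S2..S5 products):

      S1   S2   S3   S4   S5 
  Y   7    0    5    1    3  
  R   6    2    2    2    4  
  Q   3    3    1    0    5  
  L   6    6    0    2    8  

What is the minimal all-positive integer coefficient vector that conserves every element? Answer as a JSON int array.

Y: 4·7 = 28 | 1·0+4·5+5·1+1·3 = 28
R: 4·6 = 24 | 1·2+4·2+5·2+1·4 = 24
Q: 4·3 = 12 | 1·3+4·1+5·0+1·5 = 12
L: 4·6 = 24 | 1·6+4·0+5·2+1·8 = 24
gcd(4,1,4,5,1) = 1

Coefficients: [4, 1, 4, 5, 1]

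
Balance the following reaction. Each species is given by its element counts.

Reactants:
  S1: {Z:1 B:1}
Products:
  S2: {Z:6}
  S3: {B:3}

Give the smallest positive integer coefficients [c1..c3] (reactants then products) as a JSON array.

Coefficients: [6, 1, 2]

Z: 6·1 = 6 | 1·6+2·0 = 6
B: 6·1 = 6 | 1·0+2·3 = 6
gcd(6,1,2) = 1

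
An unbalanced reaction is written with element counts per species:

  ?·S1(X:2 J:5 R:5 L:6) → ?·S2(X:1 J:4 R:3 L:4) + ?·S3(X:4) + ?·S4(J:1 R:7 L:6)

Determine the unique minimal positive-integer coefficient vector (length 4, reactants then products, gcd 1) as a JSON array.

Coefficients: [5, 6, 1, 1]

X: 5·2 = 10 | 6·1+1·4+1·0 = 10
J: 5·5 = 25 | 6·4+1·0+1·1 = 25
R: 5·5 = 25 | 6·3+1·0+1·7 = 25
L: 5·6 = 30 | 6·4+1·0+1·6 = 30
gcd(5,6,1,1) = 1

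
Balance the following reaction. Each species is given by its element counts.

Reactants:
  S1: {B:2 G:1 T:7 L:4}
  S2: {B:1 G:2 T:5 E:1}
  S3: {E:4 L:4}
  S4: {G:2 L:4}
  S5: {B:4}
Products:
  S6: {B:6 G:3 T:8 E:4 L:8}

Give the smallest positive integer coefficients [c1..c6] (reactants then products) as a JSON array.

Coefficients: [4, 4, 5, 3, 6, 6]

B: 4·2+4·1+5·0+3·0+6·4 = 36 | 6·6 = 36
G: 4·1+4·2+5·0+3·2+6·0 = 18 | 6·3 = 18
T: 4·7+4·5+5·0+3·0+6·0 = 48 | 6·8 = 48
E: 4·0+4·1+5·4+3·0+6·0 = 24 | 6·4 = 24
L: 4·4+4·0+5·4+3·4+6·0 = 48 | 6·8 = 48
gcd(4,4,5,3,6,6) = 1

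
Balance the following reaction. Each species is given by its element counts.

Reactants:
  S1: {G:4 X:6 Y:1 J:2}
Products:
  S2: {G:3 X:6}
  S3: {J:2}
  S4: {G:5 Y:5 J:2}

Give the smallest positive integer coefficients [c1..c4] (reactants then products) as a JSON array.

Coefficients: [5, 5, 4, 1]

G: 5·4 = 20 | 5·3+4·0+1·5 = 20
X: 5·6 = 30 | 5·6+4·0+1·0 = 30
Y: 5·1 = 5 | 5·0+4·0+1·5 = 5
J: 5·2 = 10 | 5·0+4·2+1·2 = 10
gcd(5,5,4,1) = 1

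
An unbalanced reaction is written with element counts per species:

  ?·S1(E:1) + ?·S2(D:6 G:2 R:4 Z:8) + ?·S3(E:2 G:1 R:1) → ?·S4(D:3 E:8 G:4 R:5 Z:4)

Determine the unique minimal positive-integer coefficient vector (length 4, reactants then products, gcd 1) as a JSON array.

D: 4·0+1·6+6·0 = 6 | 2·3 = 6
E: 4·1+1·0+6·2 = 16 | 2·8 = 16
G: 4·0+1·2+6·1 = 8 | 2·4 = 8
R: 4·0+1·4+6·1 = 10 | 2·5 = 10
Z: 4·0+1·8+6·0 = 8 | 2·4 = 8
gcd(4,1,6,2) = 1

Coefficients: [4, 1, 6, 2]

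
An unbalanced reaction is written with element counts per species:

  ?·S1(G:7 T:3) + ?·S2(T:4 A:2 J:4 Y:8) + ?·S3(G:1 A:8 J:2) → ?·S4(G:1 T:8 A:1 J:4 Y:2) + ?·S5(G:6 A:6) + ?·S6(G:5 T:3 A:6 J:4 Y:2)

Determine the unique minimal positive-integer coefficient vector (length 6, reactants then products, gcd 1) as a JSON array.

G: 6·7+1·0+6·1 = 48 | 2·1+6·6+2·5 = 48
T: 6·3+1·4+6·0 = 22 | 2·8+6·0+2·3 = 22
A: 6·0+1·2+6·8 = 50 | 2·1+6·6+2·6 = 50
J: 6·0+1·4+6·2 = 16 | 2·4+6·0+2·4 = 16
Y: 6·0+1·8+6·0 = 8 | 2·2+6·0+2·2 = 8
gcd(6,1,6,2,6,2) = 1

Coefficients: [6, 1, 6, 2, 6, 2]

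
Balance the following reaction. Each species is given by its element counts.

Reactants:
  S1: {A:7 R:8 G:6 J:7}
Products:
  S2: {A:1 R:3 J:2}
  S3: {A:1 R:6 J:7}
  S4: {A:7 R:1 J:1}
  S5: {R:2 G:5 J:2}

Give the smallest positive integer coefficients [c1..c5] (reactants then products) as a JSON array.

Coefficients: [5, 6, 1, 4, 6]

A: 5·7 = 35 | 6·1+1·1+4·7+6·0 = 35
R: 5·8 = 40 | 6·3+1·6+4·1+6·2 = 40
G: 5·6 = 30 | 6·0+1·0+4·0+6·5 = 30
J: 5·7 = 35 | 6·2+1·7+4·1+6·2 = 35
gcd(5,6,1,4,6) = 1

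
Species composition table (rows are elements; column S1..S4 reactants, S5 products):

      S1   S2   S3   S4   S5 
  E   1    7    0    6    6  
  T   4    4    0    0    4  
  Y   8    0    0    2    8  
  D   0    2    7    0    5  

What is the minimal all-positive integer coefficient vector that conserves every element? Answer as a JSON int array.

E: 5·1+1·7+4·0+4·6 = 36 | 6·6 = 36
T: 5·4+1·4+4·0+4·0 = 24 | 6·4 = 24
Y: 5·8+1·0+4·0+4·2 = 48 | 6·8 = 48
D: 5·0+1·2+4·7+4·0 = 30 | 6·5 = 30
gcd(5,1,4,4,6) = 1

Coefficients: [5, 1, 4, 4, 6]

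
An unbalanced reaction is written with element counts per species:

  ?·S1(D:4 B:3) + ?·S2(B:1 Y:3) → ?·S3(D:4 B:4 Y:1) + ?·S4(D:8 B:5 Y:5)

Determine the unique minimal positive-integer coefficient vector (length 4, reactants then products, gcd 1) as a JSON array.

D: 6·4+3·0 = 24 | 4·4+1·8 = 24
B: 6·3+3·1 = 21 | 4·4+1·5 = 21
Y: 6·0+3·3 = 9 | 4·1+1·5 = 9
gcd(6,3,4,1) = 1

Coefficients: [6, 3, 4, 1]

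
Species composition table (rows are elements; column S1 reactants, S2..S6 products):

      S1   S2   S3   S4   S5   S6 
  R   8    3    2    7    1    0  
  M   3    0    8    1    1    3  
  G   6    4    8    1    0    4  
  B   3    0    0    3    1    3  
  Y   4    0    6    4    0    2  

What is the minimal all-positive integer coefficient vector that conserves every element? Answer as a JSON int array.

Coefficients: [6, 5, 1, 4, 3, 1]

R: 6·8 = 48 | 5·3+1·2+4·7+3·1+1·0 = 48
M: 6·3 = 18 | 5·0+1·8+4·1+3·1+1·3 = 18
G: 6·6 = 36 | 5·4+1·8+4·1+3·0+1·4 = 36
B: 6·3 = 18 | 5·0+1·0+4·3+3·1+1·3 = 18
Y: 6·4 = 24 | 5·0+1·6+4·4+3·0+1·2 = 24
gcd(6,5,1,4,3,1) = 1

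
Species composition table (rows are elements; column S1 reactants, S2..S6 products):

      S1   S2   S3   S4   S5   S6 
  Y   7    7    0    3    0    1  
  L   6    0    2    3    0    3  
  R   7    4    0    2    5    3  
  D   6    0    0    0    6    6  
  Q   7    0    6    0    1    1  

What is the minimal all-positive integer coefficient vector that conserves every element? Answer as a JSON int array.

Coefficients: [6, 4, 6, 3, 1, 5]

Y: 6·7 = 42 | 4·7+6·0+3·3+1·0+5·1 = 42
L: 6·6 = 36 | 4·0+6·2+3·3+1·0+5·3 = 36
R: 6·7 = 42 | 4·4+6·0+3·2+1·5+5·3 = 42
D: 6·6 = 36 | 4·0+6·0+3·0+1·6+5·6 = 36
Q: 6·7 = 42 | 4·0+6·6+3·0+1·1+5·1 = 42
gcd(6,4,6,3,1,5) = 1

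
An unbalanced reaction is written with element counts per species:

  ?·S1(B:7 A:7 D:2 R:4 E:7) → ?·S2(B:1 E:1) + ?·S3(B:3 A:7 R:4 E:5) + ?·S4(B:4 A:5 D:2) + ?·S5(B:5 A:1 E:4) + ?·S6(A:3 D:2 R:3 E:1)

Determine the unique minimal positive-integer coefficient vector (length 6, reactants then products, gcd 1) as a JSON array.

B: 5·7 = 35 | 5·1+2·3+1·4+4·5+4·0 = 35
A: 5·7 = 35 | 5·0+2·7+1·5+4·1+4·3 = 35
D: 5·2 = 10 | 5·0+2·0+1·2+4·0+4·2 = 10
R: 5·4 = 20 | 5·0+2·4+1·0+4·0+4·3 = 20
E: 5·7 = 35 | 5·1+2·5+1·0+4·4+4·1 = 35
gcd(5,5,2,1,4,4) = 1

Coefficients: [5, 5, 2, 1, 4, 4]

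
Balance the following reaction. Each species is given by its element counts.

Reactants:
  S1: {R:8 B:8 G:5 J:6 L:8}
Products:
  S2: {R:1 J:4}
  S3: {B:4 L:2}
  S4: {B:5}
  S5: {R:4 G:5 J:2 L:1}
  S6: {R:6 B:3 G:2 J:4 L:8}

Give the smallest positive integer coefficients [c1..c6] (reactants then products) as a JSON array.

R: 6·8 = 48 | 2·1+2·0+5·0+4·4+5·6 = 48
B: 6·8 = 48 | 2·0+2·4+5·5+4·0+5·3 = 48
G: 6·5 = 30 | 2·0+2·0+5·0+4·5+5·2 = 30
J: 6·6 = 36 | 2·4+2·0+5·0+4·2+5·4 = 36
L: 6·8 = 48 | 2·0+2·2+5·0+4·1+5·8 = 48
gcd(6,2,2,5,4,5) = 1

Coefficients: [6, 2, 2, 5, 4, 5]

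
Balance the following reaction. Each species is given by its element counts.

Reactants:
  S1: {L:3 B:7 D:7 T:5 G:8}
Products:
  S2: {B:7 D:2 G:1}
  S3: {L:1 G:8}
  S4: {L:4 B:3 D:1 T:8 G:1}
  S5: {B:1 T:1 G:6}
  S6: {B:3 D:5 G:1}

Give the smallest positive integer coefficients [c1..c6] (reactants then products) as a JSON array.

Coefficients: [5, 1, 3, 3, 1, 6]

L: 5·3 = 15 | 1·0+3·1+3·4+1·0+6·0 = 15
B: 5·7 = 35 | 1·7+3·0+3·3+1·1+6·3 = 35
D: 5·7 = 35 | 1·2+3·0+3·1+1·0+6·5 = 35
T: 5·5 = 25 | 1·0+3·0+3·8+1·1+6·0 = 25
G: 5·8 = 40 | 1·1+3·8+3·1+1·6+6·1 = 40
gcd(5,1,3,3,1,6) = 1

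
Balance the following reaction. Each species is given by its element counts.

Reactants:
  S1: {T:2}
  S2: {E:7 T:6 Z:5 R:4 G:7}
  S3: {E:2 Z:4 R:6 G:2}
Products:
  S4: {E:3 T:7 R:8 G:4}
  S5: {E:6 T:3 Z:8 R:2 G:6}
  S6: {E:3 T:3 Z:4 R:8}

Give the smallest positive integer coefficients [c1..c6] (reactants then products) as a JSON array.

E: 6·0+4·7+4·2 = 36 | 3·3+4·6+1·3 = 36
T: 6·2+4·6+4·0 = 36 | 3·7+4·3+1·3 = 36
Z: 6·0+4·5+4·4 = 36 | 3·0+4·8+1·4 = 36
R: 6·0+4·4+4·6 = 40 | 3·8+4·2+1·8 = 40
G: 6·0+4·7+4·2 = 36 | 3·4+4·6+1·0 = 36
gcd(6,4,4,3,4,1) = 1

Coefficients: [6, 4, 4, 3, 4, 1]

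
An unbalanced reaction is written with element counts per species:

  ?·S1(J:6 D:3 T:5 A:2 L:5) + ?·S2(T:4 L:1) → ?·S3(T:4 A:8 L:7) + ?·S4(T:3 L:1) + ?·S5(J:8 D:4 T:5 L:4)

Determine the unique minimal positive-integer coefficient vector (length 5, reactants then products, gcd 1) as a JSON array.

J: 4·6+2·0 = 24 | 1·0+3·0+3·8 = 24
D: 4·3+2·0 = 12 | 1·0+3·0+3·4 = 12
T: 4·5+2·4 = 28 | 1·4+3·3+3·5 = 28
A: 4·2+2·0 = 8 | 1·8+3·0+3·0 = 8
L: 4·5+2·1 = 22 | 1·7+3·1+3·4 = 22
gcd(4,2,1,3,3) = 1

Coefficients: [4, 2, 1, 3, 3]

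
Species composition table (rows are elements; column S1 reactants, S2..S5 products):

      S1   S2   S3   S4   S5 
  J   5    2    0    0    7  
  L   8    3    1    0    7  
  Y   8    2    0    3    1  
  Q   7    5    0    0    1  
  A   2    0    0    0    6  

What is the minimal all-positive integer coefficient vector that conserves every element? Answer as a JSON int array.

Coefficients: [3, 4, 5, 5, 1]

J: 3·5 = 15 | 4·2+5·0+5·0+1·7 = 15
L: 3·8 = 24 | 4·3+5·1+5·0+1·7 = 24
Y: 3·8 = 24 | 4·2+5·0+5·3+1·1 = 24
Q: 3·7 = 21 | 4·5+5·0+5·0+1·1 = 21
A: 3·2 = 6 | 4·0+5·0+5·0+1·6 = 6
gcd(3,4,5,5,1) = 1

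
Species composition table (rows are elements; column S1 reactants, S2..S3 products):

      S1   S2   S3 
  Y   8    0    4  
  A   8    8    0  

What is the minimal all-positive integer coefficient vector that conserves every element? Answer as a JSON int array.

Y: 1·8 = 8 | 1·0+2·4 = 8
A: 1·8 = 8 | 1·8+2·0 = 8
gcd(1,1,2) = 1

Coefficients: [1, 1, 2]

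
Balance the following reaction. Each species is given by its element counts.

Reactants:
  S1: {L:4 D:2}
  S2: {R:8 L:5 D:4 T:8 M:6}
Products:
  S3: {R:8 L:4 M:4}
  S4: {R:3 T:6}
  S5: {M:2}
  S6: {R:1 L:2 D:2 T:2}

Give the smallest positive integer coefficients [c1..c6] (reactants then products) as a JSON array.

R: 1·0+2·8 = 16 | 1·8+1·3+4·0+5·1 = 16
L: 1·4+2·5 = 14 | 1·4+1·0+4·0+5·2 = 14
D: 1·2+2·4 = 10 | 1·0+1·0+4·0+5·2 = 10
T: 1·0+2·8 = 16 | 1·0+1·6+4·0+5·2 = 16
M: 1·0+2·6 = 12 | 1·4+1·0+4·2+5·0 = 12
gcd(1,2,1,1,4,5) = 1

Coefficients: [1, 2, 1, 1, 4, 5]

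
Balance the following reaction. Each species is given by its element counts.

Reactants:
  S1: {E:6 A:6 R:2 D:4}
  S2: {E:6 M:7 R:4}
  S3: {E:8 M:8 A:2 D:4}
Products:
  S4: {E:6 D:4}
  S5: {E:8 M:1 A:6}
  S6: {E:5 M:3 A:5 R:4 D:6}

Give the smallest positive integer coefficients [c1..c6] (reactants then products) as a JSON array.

E: 6·6+1·6+1·8 = 50 | 1·6+3·8+4·5 = 50
M: 6·0+1·7+1·8 = 15 | 1·0+3·1+4·3 = 15
A: 6·6+1·0+1·2 = 38 | 1·0+3·6+4·5 = 38
R: 6·2+1·4+1·0 = 16 | 1·0+3·0+4·4 = 16
D: 6·4+1·0+1·4 = 28 | 1·4+3·0+4·6 = 28
gcd(6,1,1,1,3,4) = 1

Coefficients: [6, 1, 1, 1, 3, 4]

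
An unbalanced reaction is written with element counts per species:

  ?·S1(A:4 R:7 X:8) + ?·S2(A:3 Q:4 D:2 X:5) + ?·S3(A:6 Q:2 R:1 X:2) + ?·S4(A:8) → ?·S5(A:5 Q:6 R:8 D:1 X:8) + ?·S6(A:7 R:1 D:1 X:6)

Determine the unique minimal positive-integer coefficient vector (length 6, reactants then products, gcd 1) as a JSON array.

A: 4·4+4·3+1·6+2·8 = 50 | 3·5+5·7 = 50
Q: 4·0+4·4+1·2+2·0 = 18 | 3·6+5·0 = 18
R: 4·7+4·0+1·1+2·0 = 29 | 3·8+5·1 = 29
D: 4·0+4·2+1·0+2·0 = 8 | 3·1+5·1 = 8
X: 4·8+4·5+1·2+2·0 = 54 | 3·8+5·6 = 54
gcd(4,4,1,2,3,5) = 1

Coefficients: [4, 4, 1, 2, 3, 5]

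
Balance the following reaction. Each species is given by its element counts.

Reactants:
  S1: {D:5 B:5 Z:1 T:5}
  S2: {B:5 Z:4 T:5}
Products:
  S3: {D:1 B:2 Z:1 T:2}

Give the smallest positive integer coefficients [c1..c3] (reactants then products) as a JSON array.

Coefficients: [1, 1, 5]

D: 1·5+1·0 = 5 | 5·1 = 5
B: 1·5+1·5 = 10 | 5·2 = 10
Z: 1·1+1·4 = 5 | 5·1 = 5
T: 1·5+1·5 = 10 | 5·2 = 10
gcd(1,1,5) = 1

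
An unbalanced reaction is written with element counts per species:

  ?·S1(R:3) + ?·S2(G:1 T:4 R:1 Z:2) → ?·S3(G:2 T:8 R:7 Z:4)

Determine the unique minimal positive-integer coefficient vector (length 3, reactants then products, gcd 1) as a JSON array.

G: 5·0+6·1 = 6 | 3·2 = 6
T: 5·0+6·4 = 24 | 3·8 = 24
R: 5·3+6·1 = 21 | 3·7 = 21
Z: 5·0+6·2 = 12 | 3·4 = 12
gcd(5,6,3) = 1

Coefficients: [5, 6, 3]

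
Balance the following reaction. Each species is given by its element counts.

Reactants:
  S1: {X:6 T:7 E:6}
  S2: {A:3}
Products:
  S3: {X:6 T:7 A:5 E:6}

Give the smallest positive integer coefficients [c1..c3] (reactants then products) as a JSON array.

Coefficients: [3, 5, 3]

X: 3·6+5·0 = 18 | 3·6 = 18
T: 3·7+5·0 = 21 | 3·7 = 21
A: 3·0+5·3 = 15 | 3·5 = 15
E: 3·6+5·0 = 18 | 3·6 = 18
gcd(3,5,3) = 1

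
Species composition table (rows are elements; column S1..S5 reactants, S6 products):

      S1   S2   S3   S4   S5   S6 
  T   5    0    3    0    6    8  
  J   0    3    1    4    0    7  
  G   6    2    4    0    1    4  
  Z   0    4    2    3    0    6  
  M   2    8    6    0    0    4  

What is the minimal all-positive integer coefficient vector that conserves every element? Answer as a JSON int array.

T: 1·5+1·0+1·3+6·0+4·6 = 32 | 4·8 = 32
J: 1·0+1·3+1·1+6·4+4·0 = 28 | 4·7 = 28
G: 1·6+1·2+1·4+6·0+4·1 = 16 | 4·4 = 16
Z: 1·0+1·4+1·2+6·3+4·0 = 24 | 4·6 = 24
M: 1·2+1·8+1·6+6·0+4·0 = 16 | 4·4 = 16
gcd(1,1,1,6,4,4) = 1

Coefficients: [1, 1, 1, 6, 4, 4]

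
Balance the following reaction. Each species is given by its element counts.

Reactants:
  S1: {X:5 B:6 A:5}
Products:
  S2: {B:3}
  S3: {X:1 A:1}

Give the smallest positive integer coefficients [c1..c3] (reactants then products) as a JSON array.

Coefficients: [1, 2, 5]

X: 1·5 = 5 | 2·0+5·1 = 5
B: 1·6 = 6 | 2·3+5·0 = 6
A: 1·5 = 5 | 2·0+5·1 = 5
gcd(1,2,5) = 1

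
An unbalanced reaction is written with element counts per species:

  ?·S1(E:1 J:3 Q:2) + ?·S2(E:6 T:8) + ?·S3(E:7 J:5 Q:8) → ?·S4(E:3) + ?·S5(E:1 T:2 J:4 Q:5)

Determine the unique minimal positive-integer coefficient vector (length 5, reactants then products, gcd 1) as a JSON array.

Coefficients: [2, 1, 2, 6, 4]

E: 2·1+1·6+2·7 = 22 | 6·3+4·1 = 22
T: 2·0+1·8+2·0 = 8 | 6·0+4·2 = 8
J: 2·3+1·0+2·5 = 16 | 6·0+4·4 = 16
Q: 2·2+1·0+2·8 = 20 | 6·0+4·5 = 20
gcd(2,1,2,6,4) = 1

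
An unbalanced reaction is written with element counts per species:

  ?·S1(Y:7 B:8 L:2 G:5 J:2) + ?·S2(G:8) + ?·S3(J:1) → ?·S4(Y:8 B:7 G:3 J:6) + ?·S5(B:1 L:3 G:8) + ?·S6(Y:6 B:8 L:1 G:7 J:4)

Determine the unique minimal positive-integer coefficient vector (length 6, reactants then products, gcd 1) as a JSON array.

Y: 2·7+1·0+6·0 = 14 | 1·8+1·0+1·6 = 14
B: 2·8+1·0+6·0 = 16 | 1·7+1·1+1·8 = 16
L: 2·2+1·0+6·0 = 4 | 1·0+1·3+1·1 = 4
G: 2·5+1·8+6·0 = 18 | 1·3+1·8+1·7 = 18
J: 2·2+1·0+6·1 = 10 | 1·6+1·0+1·4 = 10
gcd(2,1,6,1,1,1) = 1

Coefficients: [2, 1, 6, 1, 1, 1]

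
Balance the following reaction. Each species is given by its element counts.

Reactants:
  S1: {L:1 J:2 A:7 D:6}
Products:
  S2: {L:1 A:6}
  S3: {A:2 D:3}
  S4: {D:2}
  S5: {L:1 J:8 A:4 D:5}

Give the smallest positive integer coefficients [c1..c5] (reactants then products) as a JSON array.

Coefficients: [4, 3, 3, 5, 1]

L: 4·1 = 4 | 3·1+3·0+5·0+1·1 = 4
J: 4·2 = 8 | 3·0+3·0+5·0+1·8 = 8
A: 4·7 = 28 | 3·6+3·2+5·0+1·4 = 28
D: 4·6 = 24 | 3·0+3·3+5·2+1·5 = 24
gcd(4,3,3,5,1) = 1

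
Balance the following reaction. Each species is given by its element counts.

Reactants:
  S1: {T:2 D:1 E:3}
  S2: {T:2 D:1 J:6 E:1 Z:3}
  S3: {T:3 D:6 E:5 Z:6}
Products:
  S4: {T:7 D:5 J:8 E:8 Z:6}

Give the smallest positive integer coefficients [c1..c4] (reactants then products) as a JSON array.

T: 5·2+4·2+1·3 = 21 | 3·7 = 21
D: 5·1+4·1+1·6 = 15 | 3·5 = 15
J: 5·0+4·6+1·0 = 24 | 3·8 = 24
E: 5·3+4·1+1·5 = 24 | 3·8 = 24
Z: 5·0+4·3+1·6 = 18 | 3·6 = 18
gcd(5,4,1,3) = 1

Coefficients: [5, 4, 1, 3]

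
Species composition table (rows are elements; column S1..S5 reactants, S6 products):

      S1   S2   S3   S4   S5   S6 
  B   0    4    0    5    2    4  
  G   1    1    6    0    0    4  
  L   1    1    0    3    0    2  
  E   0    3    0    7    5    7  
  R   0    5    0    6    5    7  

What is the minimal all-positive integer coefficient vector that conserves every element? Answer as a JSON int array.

Coefficients: [5, 1, 3, 2, 5, 6]

B: 5·0+1·4+3·0+2·5+5·2 = 24 | 6·4 = 24
G: 5·1+1·1+3·6+2·0+5·0 = 24 | 6·4 = 24
L: 5·1+1·1+3·0+2·3+5·0 = 12 | 6·2 = 12
E: 5·0+1·3+3·0+2·7+5·5 = 42 | 6·7 = 42
R: 5·0+1·5+3·0+2·6+5·5 = 42 | 6·7 = 42
gcd(5,1,3,2,5,6) = 1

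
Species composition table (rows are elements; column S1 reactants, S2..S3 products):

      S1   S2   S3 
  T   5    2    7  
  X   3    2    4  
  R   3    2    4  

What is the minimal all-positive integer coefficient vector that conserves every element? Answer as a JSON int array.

T: 6·5 = 30 | 1·2+4·7 = 30
X: 6·3 = 18 | 1·2+4·4 = 18
R: 6·3 = 18 | 1·2+4·4 = 18
gcd(6,1,4) = 1

Coefficients: [6, 1, 4]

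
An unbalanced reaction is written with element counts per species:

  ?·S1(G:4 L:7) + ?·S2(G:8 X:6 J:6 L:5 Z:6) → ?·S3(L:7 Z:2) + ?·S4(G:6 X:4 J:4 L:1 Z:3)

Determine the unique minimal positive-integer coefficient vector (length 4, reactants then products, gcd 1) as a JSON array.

G: 1·4+4·8 = 36 | 3·0+6·6 = 36
X: 1·0+4·6 = 24 | 3·0+6·4 = 24
J: 1·0+4·6 = 24 | 3·0+6·4 = 24
L: 1·7+4·5 = 27 | 3·7+6·1 = 27
Z: 1·0+4·6 = 24 | 3·2+6·3 = 24
gcd(1,4,3,6) = 1

Coefficients: [1, 4, 3, 6]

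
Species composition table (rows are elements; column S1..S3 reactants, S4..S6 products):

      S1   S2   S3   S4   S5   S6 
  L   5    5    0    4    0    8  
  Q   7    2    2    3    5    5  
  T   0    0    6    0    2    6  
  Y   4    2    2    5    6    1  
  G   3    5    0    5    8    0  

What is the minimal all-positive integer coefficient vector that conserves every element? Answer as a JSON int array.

L: 3·5+5·5+5·0 = 40 | 2·4+3·0+4·8 = 40
Q: 3·7+5·2+5·2 = 41 | 2·3+3·5+4·5 = 41
T: 3·0+5·0+5·6 = 30 | 2·0+3·2+4·6 = 30
Y: 3·4+5·2+5·2 = 32 | 2·5+3·6+4·1 = 32
G: 3·3+5·5+5·0 = 34 | 2·5+3·8+4·0 = 34
gcd(3,5,5,2,3,4) = 1

Coefficients: [3, 5, 5, 2, 3, 4]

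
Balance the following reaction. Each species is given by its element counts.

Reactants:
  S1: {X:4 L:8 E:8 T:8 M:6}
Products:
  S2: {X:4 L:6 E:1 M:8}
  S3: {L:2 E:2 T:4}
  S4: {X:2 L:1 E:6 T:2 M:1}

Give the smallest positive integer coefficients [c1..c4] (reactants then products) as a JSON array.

Coefficients: [3, 2, 5, 2]

X: 3·4 = 12 | 2·4+5·0+2·2 = 12
L: 3·8 = 24 | 2·6+5·2+2·1 = 24
E: 3·8 = 24 | 2·1+5·2+2·6 = 24
T: 3·8 = 24 | 2·0+5·4+2·2 = 24
M: 3·6 = 18 | 2·8+5·0+2·1 = 18
gcd(3,2,5,2) = 1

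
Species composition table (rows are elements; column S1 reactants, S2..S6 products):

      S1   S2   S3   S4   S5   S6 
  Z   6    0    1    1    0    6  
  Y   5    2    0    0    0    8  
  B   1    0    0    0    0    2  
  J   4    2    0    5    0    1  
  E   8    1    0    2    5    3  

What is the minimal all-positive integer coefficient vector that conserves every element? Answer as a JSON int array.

Coefficients: [2, 1, 5, 1, 2, 1]

Z: 2·6 = 12 | 1·0+5·1+1·1+2·0+1·6 = 12
Y: 2·5 = 10 | 1·2+5·0+1·0+2·0+1·8 = 10
B: 2·1 = 2 | 1·0+5·0+1·0+2·0+1·2 = 2
J: 2·4 = 8 | 1·2+5·0+1·5+2·0+1·1 = 8
E: 2·8 = 16 | 1·1+5·0+1·2+2·5+1·3 = 16
gcd(2,1,5,1,2,1) = 1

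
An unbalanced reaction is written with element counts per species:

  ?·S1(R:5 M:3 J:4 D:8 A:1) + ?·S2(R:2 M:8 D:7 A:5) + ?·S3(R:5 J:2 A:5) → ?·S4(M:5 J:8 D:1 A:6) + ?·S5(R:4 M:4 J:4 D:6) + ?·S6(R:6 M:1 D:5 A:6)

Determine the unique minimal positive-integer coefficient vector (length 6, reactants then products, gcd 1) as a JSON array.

Coefficients: [6, 2, 4, 1, 6, 5]

R: 6·5+2·2+4·5 = 54 | 1·0+6·4+5·6 = 54
M: 6·3+2·8+4·0 = 34 | 1·5+6·4+5·1 = 34
J: 6·4+2·0+4·2 = 32 | 1·8+6·4+5·0 = 32
D: 6·8+2·7+4·0 = 62 | 1·1+6·6+5·5 = 62
A: 6·1+2·5+4·5 = 36 | 1·6+6·0+5·6 = 36
gcd(6,2,4,1,6,5) = 1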